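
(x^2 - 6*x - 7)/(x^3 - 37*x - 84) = (x + 1)/(x^2 + 7*x + 12)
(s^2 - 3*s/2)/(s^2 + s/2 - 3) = s/(s + 2)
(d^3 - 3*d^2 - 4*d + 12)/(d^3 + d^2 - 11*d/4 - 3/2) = 4*(d^2 - 5*d + 6)/(4*d^2 - 4*d - 3)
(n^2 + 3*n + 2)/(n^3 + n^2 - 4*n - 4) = 1/(n - 2)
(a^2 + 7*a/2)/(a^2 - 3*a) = (a + 7/2)/(a - 3)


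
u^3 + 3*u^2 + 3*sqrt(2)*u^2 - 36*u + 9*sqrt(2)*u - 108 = (u + 3)*(u - 3*sqrt(2))*(u + 6*sqrt(2))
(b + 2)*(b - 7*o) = b^2 - 7*b*o + 2*b - 14*o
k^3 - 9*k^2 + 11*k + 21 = (k - 7)*(k - 3)*(k + 1)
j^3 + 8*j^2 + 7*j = j*(j + 1)*(j + 7)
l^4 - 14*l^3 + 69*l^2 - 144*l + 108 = (l - 6)*(l - 3)^2*(l - 2)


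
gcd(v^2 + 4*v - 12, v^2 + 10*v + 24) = v + 6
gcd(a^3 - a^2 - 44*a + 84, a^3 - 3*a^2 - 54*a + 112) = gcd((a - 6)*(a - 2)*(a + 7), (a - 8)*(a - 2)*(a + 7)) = a^2 + 5*a - 14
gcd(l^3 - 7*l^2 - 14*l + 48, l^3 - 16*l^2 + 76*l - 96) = l^2 - 10*l + 16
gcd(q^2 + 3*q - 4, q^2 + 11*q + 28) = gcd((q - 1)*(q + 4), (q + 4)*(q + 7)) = q + 4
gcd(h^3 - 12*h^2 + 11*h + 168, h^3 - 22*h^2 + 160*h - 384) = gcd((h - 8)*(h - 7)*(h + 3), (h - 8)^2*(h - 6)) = h - 8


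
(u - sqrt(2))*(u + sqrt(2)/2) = u^2 - sqrt(2)*u/2 - 1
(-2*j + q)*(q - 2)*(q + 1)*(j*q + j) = -2*j^2*q^3 + 6*j^2*q + 4*j^2 + j*q^4 - 3*j*q^2 - 2*j*q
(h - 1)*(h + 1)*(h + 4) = h^3 + 4*h^2 - h - 4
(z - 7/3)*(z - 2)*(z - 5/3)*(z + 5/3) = z^4 - 13*z^3/3 + 17*z^2/9 + 325*z/27 - 350/27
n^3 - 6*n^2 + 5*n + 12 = (n - 4)*(n - 3)*(n + 1)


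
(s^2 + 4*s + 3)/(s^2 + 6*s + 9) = (s + 1)/(s + 3)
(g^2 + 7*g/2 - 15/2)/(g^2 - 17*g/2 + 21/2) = (g + 5)/(g - 7)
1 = 1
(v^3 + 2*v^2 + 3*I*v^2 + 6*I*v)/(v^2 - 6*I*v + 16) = v*(v^2 + v*(2 + 3*I) + 6*I)/(v^2 - 6*I*v + 16)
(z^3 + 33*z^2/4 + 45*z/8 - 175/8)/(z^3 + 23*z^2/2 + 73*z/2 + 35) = (z - 5/4)/(z + 2)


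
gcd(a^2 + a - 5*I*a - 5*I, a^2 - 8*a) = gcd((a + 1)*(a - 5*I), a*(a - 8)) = 1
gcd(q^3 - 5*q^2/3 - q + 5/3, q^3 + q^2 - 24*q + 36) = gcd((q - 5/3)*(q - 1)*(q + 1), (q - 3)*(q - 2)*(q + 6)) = 1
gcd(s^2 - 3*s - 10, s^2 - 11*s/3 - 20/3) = s - 5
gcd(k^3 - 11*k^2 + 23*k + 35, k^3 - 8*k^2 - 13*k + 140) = k^2 - 12*k + 35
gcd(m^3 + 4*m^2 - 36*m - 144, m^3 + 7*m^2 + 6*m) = m + 6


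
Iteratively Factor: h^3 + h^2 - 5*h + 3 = (h - 1)*(h^2 + 2*h - 3) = (h - 1)^2*(h + 3)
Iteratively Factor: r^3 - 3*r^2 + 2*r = (r - 1)*(r^2 - 2*r) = (r - 2)*(r - 1)*(r)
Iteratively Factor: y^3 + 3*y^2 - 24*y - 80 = (y - 5)*(y^2 + 8*y + 16) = (y - 5)*(y + 4)*(y + 4)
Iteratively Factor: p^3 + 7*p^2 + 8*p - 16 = (p - 1)*(p^2 + 8*p + 16) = (p - 1)*(p + 4)*(p + 4)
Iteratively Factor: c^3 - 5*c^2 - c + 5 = (c - 5)*(c^2 - 1) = (c - 5)*(c + 1)*(c - 1)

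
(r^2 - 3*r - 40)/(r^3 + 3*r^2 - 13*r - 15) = (r - 8)/(r^2 - 2*r - 3)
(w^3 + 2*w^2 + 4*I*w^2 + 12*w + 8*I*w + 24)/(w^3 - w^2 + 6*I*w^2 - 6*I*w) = (w^2 + 2*w*(1 - I) - 4*I)/(w*(w - 1))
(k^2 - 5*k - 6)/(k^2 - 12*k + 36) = (k + 1)/(k - 6)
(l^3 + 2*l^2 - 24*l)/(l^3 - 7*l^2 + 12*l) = (l + 6)/(l - 3)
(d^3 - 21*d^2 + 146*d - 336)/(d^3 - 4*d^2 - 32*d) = (d^2 - 13*d + 42)/(d*(d + 4))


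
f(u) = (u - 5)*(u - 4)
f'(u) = 2*u - 9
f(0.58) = 15.12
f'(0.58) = -7.84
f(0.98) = 12.14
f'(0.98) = -7.04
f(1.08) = 11.45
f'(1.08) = -6.84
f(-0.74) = 27.21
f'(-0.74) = -10.48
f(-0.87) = 28.59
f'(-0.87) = -10.74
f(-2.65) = 50.87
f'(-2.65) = -14.30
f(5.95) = 1.85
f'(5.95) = 2.90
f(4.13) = -0.11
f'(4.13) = -0.74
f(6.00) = 2.00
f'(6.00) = 3.00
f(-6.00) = 110.00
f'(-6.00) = -21.00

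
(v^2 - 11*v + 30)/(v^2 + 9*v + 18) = (v^2 - 11*v + 30)/(v^2 + 9*v + 18)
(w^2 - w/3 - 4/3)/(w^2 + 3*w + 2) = (w - 4/3)/(w + 2)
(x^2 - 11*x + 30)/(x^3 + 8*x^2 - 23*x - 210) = (x - 6)/(x^2 + 13*x + 42)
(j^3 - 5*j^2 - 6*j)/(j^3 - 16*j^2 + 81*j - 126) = j*(j + 1)/(j^2 - 10*j + 21)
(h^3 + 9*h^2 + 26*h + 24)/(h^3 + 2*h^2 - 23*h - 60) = (h + 2)/(h - 5)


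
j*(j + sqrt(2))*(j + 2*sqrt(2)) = j^3 + 3*sqrt(2)*j^2 + 4*j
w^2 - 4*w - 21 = (w - 7)*(w + 3)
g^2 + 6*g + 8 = (g + 2)*(g + 4)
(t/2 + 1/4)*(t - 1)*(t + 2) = t^3/2 + 3*t^2/4 - 3*t/4 - 1/2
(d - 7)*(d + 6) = d^2 - d - 42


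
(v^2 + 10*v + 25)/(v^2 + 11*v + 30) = (v + 5)/(v + 6)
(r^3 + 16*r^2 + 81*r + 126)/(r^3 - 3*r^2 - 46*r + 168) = (r^2 + 9*r + 18)/(r^2 - 10*r + 24)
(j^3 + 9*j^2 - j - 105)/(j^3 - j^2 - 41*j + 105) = (j + 5)/(j - 5)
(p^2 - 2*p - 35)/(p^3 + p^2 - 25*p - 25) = (p - 7)/(p^2 - 4*p - 5)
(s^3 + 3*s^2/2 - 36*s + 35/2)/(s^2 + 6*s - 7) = (2*s^2 - 11*s + 5)/(2*(s - 1))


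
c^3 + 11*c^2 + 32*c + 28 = (c + 2)^2*(c + 7)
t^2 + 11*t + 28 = (t + 4)*(t + 7)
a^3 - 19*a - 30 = (a - 5)*(a + 2)*(a + 3)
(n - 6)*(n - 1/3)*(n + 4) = n^3 - 7*n^2/3 - 70*n/3 + 8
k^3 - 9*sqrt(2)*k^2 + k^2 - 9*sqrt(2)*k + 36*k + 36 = (k + 1)*(k - 6*sqrt(2))*(k - 3*sqrt(2))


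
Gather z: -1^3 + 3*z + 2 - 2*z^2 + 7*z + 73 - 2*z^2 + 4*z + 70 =-4*z^2 + 14*z + 144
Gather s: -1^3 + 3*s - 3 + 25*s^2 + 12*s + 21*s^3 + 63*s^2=21*s^3 + 88*s^2 + 15*s - 4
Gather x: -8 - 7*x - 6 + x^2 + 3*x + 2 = x^2 - 4*x - 12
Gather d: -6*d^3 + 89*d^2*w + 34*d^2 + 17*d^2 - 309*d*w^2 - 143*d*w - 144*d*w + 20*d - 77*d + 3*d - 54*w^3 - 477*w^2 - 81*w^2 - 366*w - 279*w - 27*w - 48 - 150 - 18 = -6*d^3 + d^2*(89*w + 51) + d*(-309*w^2 - 287*w - 54) - 54*w^3 - 558*w^2 - 672*w - 216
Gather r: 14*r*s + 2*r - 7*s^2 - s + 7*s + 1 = r*(14*s + 2) - 7*s^2 + 6*s + 1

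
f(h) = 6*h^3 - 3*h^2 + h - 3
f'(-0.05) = 1.34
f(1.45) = 10.43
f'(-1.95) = 81.14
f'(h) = 18*h^2 - 6*h + 1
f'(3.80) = 238.12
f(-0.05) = -3.06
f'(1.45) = 30.14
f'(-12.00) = 2665.00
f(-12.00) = -10815.00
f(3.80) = 286.71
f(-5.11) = -887.04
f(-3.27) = -248.14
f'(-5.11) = 501.68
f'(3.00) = 145.00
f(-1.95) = -60.85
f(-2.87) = -172.42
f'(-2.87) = 166.48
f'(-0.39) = 6.08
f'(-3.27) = 213.09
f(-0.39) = -4.20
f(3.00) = 135.00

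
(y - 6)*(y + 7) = y^2 + y - 42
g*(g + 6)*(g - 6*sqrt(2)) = g^3 - 6*sqrt(2)*g^2 + 6*g^2 - 36*sqrt(2)*g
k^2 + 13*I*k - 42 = (k + 6*I)*(k + 7*I)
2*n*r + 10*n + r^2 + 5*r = (2*n + r)*(r + 5)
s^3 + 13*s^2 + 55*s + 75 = (s + 3)*(s + 5)^2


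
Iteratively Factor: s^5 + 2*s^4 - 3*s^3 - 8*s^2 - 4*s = (s + 2)*(s^4 - 3*s^2 - 2*s) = s*(s + 2)*(s^3 - 3*s - 2) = s*(s + 1)*(s + 2)*(s^2 - s - 2) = s*(s - 2)*(s + 1)*(s + 2)*(s + 1)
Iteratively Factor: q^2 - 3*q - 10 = (q + 2)*(q - 5)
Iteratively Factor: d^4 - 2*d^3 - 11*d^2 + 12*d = (d + 3)*(d^3 - 5*d^2 + 4*d) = (d - 1)*(d + 3)*(d^2 - 4*d) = d*(d - 1)*(d + 3)*(d - 4)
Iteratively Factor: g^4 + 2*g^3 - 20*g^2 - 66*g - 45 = (g - 5)*(g^3 + 7*g^2 + 15*g + 9) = (g - 5)*(g + 1)*(g^2 + 6*g + 9) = (g - 5)*(g + 1)*(g + 3)*(g + 3)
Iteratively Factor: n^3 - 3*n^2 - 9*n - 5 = (n - 5)*(n^2 + 2*n + 1) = (n - 5)*(n + 1)*(n + 1)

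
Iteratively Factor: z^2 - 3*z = (z - 3)*(z)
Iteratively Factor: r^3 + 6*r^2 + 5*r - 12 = (r + 3)*(r^2 + 3*r - 4) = (r - 1)*(r + 3)*(r + 4)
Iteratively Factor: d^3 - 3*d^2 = (d)*(d^2 - 3*d) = d*(d - 3)*(d)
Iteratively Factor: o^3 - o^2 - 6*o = (o + 2)*(o^2 - 3*o) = (o - 3)*(o + 2)*(o)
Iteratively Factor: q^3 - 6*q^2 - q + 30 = (q + 2)*(q^2 - 8*q + 15) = (q - 5)*(q + 2)*(q - 3)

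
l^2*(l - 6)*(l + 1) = l^4 - 5*l^3 - 6*l^2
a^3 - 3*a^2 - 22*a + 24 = (a - 6)*(a - 1)*(a + 4)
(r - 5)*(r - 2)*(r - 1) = r^3 - 8*r^2 + 17*r - 10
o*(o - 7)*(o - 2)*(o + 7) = o^4 - 2*o^3 - 49*o^2 + 98*o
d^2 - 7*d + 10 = (d - 5)*(d - 2)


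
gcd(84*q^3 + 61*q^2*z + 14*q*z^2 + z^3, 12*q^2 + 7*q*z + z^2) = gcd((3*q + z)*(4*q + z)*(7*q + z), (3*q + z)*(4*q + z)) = 12*q^2 + 7*q*z + z^2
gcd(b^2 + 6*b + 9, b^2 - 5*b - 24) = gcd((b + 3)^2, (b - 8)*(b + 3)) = b + 3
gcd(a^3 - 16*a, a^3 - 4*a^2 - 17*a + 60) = a + 4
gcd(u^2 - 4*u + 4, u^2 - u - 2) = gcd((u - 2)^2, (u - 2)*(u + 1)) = u - 2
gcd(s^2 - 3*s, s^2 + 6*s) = s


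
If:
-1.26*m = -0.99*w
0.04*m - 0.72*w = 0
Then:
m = 0.00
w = 0.00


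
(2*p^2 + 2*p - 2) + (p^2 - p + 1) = 3*p^2 + p - 1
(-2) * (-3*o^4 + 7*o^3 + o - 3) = 6*o^4 - 14*o^3 - 2*o + 6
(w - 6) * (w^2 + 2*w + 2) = w^3 - 4*w^2 - 10*w - 12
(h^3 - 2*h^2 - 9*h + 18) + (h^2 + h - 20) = h^3 - h^2 - 8*h - 2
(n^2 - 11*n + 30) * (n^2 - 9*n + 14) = n^4 - 20*n^3 + 143*n^2 - 424*n + 420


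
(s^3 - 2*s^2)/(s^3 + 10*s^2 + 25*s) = s*(s - 2)/(s^2 + 10*s + 25)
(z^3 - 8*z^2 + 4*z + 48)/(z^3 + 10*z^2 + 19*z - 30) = (z^3 - 8*z^2 + 4*z + 48)/(z^3 + 10*z^2 + 19*z - 30)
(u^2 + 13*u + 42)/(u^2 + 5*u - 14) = (u + 6)/(u - 2)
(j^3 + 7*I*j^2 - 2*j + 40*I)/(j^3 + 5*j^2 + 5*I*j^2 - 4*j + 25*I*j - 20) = (j^2 + 3*I*j + 10)/(j^2 + j*(5 + I) + 5*I)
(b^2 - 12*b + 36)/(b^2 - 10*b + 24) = (b - 6)/(b - 4)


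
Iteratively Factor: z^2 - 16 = (z + 4)*(z - 4)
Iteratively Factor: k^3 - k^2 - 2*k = (k)*(k^2 - k - 2) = k*(k + 1)*(k - 2)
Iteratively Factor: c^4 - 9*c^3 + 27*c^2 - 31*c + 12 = (c - 1)*(c^3 - 8*c^2 + 19*c - 12) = (c - 3)*(c - 1)*(c^2 - 5*c + 4) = (c - 4)*(c - 3)*(c - 1)*(c - 1)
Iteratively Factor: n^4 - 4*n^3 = (n)*(n^3 - 4*n^2) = n^2*(n^2 - 4*n) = n^3*(n - 4)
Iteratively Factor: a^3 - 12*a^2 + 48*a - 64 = (a - 4)*(a^2 - 8*a + 16) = (a - 4)^2*(a - 4)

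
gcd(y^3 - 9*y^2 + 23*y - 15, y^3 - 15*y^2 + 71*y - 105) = y^2 - 8*y + 15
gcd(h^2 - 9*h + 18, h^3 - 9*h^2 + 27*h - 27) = h - 3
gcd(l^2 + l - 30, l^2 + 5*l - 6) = l + 6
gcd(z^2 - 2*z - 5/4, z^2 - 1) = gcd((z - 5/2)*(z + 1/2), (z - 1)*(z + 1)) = 1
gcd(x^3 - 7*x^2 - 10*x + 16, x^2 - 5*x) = 1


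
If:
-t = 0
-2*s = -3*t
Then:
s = 0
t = 0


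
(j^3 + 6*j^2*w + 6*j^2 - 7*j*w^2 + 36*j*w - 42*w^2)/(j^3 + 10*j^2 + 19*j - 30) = (j^2 + 6*j*w - 7*w^2)/(j^2 + 4*j - 5)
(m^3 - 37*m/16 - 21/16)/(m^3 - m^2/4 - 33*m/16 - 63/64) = 4*(m + 1)/(4*m + 3)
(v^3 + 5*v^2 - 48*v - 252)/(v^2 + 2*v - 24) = (v^2 - v - 42)/(v - 4)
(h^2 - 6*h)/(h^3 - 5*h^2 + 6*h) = (h - 6)/(h^2 - 5*h + 6)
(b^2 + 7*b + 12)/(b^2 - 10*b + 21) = (b^2 + 7*b + 12)/(b^2 - 10*b + 21)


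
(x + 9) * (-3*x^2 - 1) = -3*x^3 - 27*x^2 - x - 9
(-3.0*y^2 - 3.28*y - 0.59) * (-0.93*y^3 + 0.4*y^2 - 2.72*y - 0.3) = 2.79*y^5 + 1.8504*y^4 + 7.3967*y^3 + 9.5856*y^2 + 2.5888*y + 0.177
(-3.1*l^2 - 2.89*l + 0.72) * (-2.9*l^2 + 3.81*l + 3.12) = 8.99*l^4 - 3.43*l^3 - 22.7709*l^2 - 6.2736*l + 2.2464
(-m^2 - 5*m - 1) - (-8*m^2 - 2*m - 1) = 7*m^2 - 3*m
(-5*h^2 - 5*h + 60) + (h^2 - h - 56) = -4*h^2 - 6*h + 4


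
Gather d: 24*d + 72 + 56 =24*d + 128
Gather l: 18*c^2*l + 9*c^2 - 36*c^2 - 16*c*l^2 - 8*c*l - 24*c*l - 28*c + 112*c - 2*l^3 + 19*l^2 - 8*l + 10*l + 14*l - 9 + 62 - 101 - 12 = -27*c^2 + 84*c - 2*l^3 + l^2*(19 - 16*c) + l*(18*c^2 - 32*c + 16) - 60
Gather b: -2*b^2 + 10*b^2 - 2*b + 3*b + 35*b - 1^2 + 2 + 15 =8*b^2 + 36*b + 16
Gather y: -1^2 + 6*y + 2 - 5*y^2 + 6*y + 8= -5*y^2 + 12*y + 9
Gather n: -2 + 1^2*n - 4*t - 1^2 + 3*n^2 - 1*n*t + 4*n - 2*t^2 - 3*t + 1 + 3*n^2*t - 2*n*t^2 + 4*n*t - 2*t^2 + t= n^2*(3*t + 3) + n*(-2*t^2 + 3*t + 5) - 4*t^2 - 6*t - 2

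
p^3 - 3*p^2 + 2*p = p*(p - 2)*(p - 1)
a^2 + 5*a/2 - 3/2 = (a - 1/2)*(a + 3)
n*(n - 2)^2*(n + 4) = n^4 - 12*n^2 + 16*n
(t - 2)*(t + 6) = t^2 + 4*t - 12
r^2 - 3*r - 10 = (r - 5)*(r + 2)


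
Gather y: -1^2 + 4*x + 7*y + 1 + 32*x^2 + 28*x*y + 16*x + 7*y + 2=32*x^2 + 20*x + y*(28*x + 14) + 2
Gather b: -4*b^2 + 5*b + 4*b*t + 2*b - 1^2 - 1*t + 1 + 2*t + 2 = -4*b^2 + b*(4*t + 7) + t + 2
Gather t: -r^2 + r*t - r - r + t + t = -r^2 - 2*r + t*(r + 2)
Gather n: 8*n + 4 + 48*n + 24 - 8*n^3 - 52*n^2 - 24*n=-8*n^3 - 52*n^2 + 32*n + 28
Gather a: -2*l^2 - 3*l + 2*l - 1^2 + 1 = -2*l^2 - l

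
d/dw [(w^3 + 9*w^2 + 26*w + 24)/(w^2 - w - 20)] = (w^2 - 10*w - 31)/(w^2 - 10*w + 25)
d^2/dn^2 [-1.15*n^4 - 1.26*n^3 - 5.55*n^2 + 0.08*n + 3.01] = -13.8*n^2 - 7.56*n - 11.1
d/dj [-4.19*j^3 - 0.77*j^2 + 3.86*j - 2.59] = -12.57*j^2 - 1.54*j + 3.86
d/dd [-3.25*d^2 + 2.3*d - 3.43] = 2.3 - 6.5*d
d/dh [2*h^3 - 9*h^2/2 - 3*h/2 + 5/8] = 6*h^2 - 9*h - 3/2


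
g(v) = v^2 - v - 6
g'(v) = 2*v - 1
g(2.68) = -1.50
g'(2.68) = 4.36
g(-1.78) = -1.05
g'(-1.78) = -4.56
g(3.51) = 2.81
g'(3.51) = 6.02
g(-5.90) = 34.71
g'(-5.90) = -12.80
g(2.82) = -0.87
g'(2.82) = 4.64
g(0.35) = -6.23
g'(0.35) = -0.30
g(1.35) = -5.53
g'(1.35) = 1.70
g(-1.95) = -0.25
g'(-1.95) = -4.90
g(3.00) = 0.00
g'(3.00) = 5.00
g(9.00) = 66.00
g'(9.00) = 17.00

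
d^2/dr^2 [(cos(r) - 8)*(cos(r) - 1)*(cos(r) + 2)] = 37*cos(r)/4 + 14*cos(2*r) - 9*cos(3*r)/4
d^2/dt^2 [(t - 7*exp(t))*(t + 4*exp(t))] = -3*t*exp(t) - 112*exp(2*t) - 6*exp(t) + 2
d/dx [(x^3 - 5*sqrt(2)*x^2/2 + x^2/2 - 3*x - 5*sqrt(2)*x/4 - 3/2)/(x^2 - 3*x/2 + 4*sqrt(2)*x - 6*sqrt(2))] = (4*x^4 - 12*x^3 + 32*sqrt(2)*x^3 - 71*x^2 - 44*sqrt(2)*x^2 - 24*sqrt(2)*x + 252*x + 51 + 96*sqrt(2))/(4*x^4 - 12*x^3 + 32*sqrt(2)*x^3 - 96*sqrt(2)*x^2 + 137*x^2 - 384*x + 72*sqrt(2)*x + 288)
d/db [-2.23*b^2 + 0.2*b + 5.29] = 0.2 - 4.46*b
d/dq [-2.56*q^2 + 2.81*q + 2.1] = 2.81 - 5.12*q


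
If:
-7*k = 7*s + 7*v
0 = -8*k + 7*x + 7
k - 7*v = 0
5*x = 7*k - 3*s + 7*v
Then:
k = -7/8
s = 1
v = -1/8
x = -2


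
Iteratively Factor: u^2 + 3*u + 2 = (u + 2)*(u + 1)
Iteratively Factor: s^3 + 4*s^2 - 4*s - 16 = (s + 2)*(s^2 + 2*s - 8) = (s + 2)*(s + 4)*(s - 2)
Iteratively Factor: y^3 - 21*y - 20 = (y + 4)*(y^2 - 4*y - 5) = (y - 5)*(y + 4)*(y + 1)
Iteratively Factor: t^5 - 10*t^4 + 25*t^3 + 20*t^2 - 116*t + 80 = (t - 1)*(t^4 - 9*t^3 + 16*t^2 + 36*t - 80) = (t - 2)*(t - 1)*(t^3 - 7*t^2 + 2*t + 40) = (t - 5)*(t - 2)*(t - 1)*(t^2 - 2*t - 8) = (t - 5)*(t - 2)*(t - 1)*(t + 2)*(t - 4)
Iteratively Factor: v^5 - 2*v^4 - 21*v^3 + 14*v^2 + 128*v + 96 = (v + 1)*(v^4 - 3*v^3 - 18*v^2 + 32*v + 96) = (v + 1)*(v + 2)*(v^3 - 5*v^2 - 8*v + 48) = (v - 4)*(v + 1)*(v + 2)*(v^2 - v - 12) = (v - 4)^2*(v + 1)*(v + 2)*(v + 3)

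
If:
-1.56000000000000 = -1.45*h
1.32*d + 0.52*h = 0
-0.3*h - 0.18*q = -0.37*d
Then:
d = -0.42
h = 1.08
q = -2.66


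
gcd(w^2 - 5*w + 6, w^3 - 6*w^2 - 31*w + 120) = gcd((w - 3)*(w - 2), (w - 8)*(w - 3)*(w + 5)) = w - 3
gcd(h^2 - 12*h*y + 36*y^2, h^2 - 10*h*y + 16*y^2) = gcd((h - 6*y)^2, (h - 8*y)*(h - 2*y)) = 1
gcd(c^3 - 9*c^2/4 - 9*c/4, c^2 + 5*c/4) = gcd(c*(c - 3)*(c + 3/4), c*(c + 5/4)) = c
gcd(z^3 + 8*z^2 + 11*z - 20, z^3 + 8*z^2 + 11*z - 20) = z^3 + 8*z^2 + 11*z - 20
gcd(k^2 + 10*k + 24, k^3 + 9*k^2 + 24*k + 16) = k + 4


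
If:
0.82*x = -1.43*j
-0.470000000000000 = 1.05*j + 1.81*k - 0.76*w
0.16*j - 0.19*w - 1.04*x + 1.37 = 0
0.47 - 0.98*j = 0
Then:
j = 0.48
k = 4.58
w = 12.19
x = -0.84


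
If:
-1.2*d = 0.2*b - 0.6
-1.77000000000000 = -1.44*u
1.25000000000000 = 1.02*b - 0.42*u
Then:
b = 1.73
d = 0.21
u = 1.23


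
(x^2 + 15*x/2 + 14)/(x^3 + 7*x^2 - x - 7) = (x^2 + 15*x/2 + 14)/(x^3 + 7*x^2 - x - 7)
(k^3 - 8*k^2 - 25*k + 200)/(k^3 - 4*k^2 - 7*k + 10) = (k^2 - 3*k - 40)/(k^2 + k - 2)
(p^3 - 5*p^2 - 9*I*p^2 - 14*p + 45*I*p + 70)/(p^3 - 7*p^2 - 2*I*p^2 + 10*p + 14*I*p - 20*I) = (p - 7*I)/(p - 2)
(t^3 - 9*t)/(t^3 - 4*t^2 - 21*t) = (t - 3)/(t - 7)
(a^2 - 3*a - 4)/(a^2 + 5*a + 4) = (a - 4)/(a + 4)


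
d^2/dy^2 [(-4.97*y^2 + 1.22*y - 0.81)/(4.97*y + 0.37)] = -45.86316/(122.763473*y^3 + 27.417999*y^2 + 2.041179*y + 0.050653)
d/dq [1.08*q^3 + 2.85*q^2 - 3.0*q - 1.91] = 3.24*q^2 + 5.7*q - 3.0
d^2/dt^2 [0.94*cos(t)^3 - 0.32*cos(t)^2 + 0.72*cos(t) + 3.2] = -1.425*cos(t) + 0.64*cos(2*t) - 2.115*cos(3*t)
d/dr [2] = 0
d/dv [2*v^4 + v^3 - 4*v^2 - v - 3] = 8*v^3 + 3*v^2 - 8*v - 1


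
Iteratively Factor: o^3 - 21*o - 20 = (o + 1)*(o^2 - o - 20) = (o + 1)*(o + 4)*(o - 5)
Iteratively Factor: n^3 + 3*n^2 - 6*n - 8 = (n - 2)*(n^2 + 5*n + 4) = (n - 2)*(n + 1)*(n + 4)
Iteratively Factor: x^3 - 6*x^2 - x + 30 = (x + 2)*(x^2 - 8*x + 15) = (x - 5)*(x + 2)*(x - 3)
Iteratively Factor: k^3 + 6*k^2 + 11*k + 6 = (k + 3)*(k^2 + 3*k + 2) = (k + 1)*(k + 3)*(k + 2)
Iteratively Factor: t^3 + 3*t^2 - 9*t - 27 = (t + 3)*(t^2 - 9) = (t + 3)^2*(t - 3)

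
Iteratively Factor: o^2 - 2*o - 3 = (o - 3)*(o + 1)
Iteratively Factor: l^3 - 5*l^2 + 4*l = (l)*(l^2 - 5*l + 4) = l*(l - 4)*(l - 1)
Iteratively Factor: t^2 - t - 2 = (t + 1)*(t - 2)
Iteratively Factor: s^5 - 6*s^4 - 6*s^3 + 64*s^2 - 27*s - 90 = (s + 1)*(s^4 - 7*s^3 + s^2 + 63*s - 90) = (s - 3)*(s + 1)*(s^3 - 4*s^2 - 11*s + 30) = (s - 3)*(s + 1)*(s + 3)*(s^2 - 7*s + 10) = (s - 3)*(s - 2)*(s + 1)*(s + 3)*(s - 5)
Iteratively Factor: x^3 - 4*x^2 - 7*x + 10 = (x - 1)*(x^2 - 3*x - 10) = (x - 5)*(x - 1)*(x + 2)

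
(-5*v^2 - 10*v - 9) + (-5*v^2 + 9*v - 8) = -10*v^2 - v - 17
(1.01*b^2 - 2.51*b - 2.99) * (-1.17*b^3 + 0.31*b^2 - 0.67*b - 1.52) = -1.1817*b^5 + 3.2498*b^4 + 2.0435*b^3 - 0.7804*b^2 + 5.8185*b + 4.5448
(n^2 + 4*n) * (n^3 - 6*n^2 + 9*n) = n^5 - 2*n^4 - 15*n^3 + 36*n^2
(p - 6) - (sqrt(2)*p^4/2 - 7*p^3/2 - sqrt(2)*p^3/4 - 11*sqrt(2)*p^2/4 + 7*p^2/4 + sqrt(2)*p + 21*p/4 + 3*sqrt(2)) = -sqrt(2)*p^4/2 + sqrt(2)*p^3/4 + 7*p^3/2 - 7*p^2/4 + 11*sqrt(2)*p^2/4 - 17*p/4 - sqrt(2)*p - 6 - 3*sqrt(2)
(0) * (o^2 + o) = 0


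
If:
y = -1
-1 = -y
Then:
No Solution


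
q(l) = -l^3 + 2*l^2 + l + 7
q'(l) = -3*l^2 + 4*l + 1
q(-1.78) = 17.20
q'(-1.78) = -15.63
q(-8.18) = 679.99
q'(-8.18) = -232.46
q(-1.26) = 10.92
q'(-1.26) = -8.80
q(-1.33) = 11.56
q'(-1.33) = -9.63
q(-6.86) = 417.09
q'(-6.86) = -167.62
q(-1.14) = 9.94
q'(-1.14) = -7.46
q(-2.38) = 29.43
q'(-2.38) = -25.51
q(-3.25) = 59.20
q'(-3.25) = -43.69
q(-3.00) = 49.00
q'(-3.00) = -38.00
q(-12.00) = 2011.00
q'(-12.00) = -479.00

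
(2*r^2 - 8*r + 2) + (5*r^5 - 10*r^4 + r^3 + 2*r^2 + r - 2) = 5*r^5 - 10*r^4 + r^3 + 4*r^2 - 7*r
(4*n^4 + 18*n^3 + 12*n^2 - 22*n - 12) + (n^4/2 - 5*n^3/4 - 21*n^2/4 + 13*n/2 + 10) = 9*n^4/2 + 67*n^3/4 + 27*n^2/4 - 31*n/2 - 2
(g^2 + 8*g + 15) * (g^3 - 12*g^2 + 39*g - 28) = g^5 - 4*g^4 - 42*g^3 + 104*g^2 + 361*g - 420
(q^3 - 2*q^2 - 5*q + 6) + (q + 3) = q^3 - 2*q^2 - 4*q + 9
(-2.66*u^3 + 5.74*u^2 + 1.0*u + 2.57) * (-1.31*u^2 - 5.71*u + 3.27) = 3.4846*u^5 + 7.6692*u^4 - 42.7836*u^3 + 9.6931*u^2 - 11.4047*u + 8.4039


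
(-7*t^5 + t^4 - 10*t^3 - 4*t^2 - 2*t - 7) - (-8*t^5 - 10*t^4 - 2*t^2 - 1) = t^5 + 11*t^4 - 10*t^3 - 2*t^2 - 2*t - 6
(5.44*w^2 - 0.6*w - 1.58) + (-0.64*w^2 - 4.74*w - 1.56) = 4.8*w^2 - 5.34*w - 3.14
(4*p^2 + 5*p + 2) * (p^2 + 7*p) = 4*p^4 + 33*p^3 + 37*p^2 + 14*p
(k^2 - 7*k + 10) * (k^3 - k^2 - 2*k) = k^5 - 8*k^4 + 15*k^3 + 4*k^2 - 20*k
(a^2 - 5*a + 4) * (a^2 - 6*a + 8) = a^4 - 11*a^3 + 42*a^2 - 64*a + 32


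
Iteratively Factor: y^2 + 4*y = (y)*(y + 4)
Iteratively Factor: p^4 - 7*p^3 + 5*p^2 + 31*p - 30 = (p - 3)*(p^3 - 4*p^2 - 7*p + 10) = (p - 3)*(p + 2)*(p^2 - 6*p + 5) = (p - 5)*(p - 3)*(p + 2)*(p - 1)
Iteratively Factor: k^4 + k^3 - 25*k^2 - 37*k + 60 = (k - 5)*(k^3 + 6*k^2 + 5*k - 12) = (k - 5)*(k - 1)*(k^2 + 7*k + 12) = (k - 5)*(k - 1)*(k + 4)*(k + 3)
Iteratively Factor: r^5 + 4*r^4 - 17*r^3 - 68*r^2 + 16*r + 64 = (r + 4)*(r^4 - 17*r^2 + 16) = (r + 4)^2*(r^3 - 4*r^2 - r + 4) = (r - 4)*(r + 4)^2*(r^2 - 1) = (r - 4)*(r + 1)*(r + 4)^2*(r - 1)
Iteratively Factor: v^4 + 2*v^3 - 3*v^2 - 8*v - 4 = (v - 2)*(v^3 + 4*v^2 + 5*v + 2) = (v - 2)*(v + 1)*(v^2 + 3*v + 2) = (v - 2)*(v + 1)^2*(v + 2)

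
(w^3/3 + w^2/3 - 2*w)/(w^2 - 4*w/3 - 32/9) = 3*w*(-w^2 - w + 6)/(-9*w^2 + 12*w + 32)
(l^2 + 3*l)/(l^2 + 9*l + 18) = l/(l + 6)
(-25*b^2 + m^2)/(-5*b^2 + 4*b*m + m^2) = (5*b - m)/(b - m)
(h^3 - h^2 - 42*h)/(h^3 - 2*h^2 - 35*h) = (h + 6)/(h + 5)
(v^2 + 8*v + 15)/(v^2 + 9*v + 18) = (v + 5)/(v + 6)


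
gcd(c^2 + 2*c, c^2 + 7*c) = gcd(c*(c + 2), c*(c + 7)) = c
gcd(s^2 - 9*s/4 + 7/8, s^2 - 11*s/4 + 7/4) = s - 7/4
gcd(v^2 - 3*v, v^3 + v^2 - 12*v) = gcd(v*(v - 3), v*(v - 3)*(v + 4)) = v^2 - 3*v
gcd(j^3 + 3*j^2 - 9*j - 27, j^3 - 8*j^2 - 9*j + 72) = j^2 - 9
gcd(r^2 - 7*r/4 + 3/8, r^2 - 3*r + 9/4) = r - 3/2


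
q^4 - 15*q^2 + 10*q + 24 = (q - 3)*(q - 2)*(q + 1)*(q + 4)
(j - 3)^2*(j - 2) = j^3 - 8*j^2 + 21*j - 18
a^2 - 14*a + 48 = (a - 8)*(a - 6)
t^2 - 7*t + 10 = (t - 5)*(t - 2)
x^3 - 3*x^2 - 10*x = x*(x - 5)*(x + 2)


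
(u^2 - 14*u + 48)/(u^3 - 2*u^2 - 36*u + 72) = (u - 8)/(u^2 + 4*u - 12)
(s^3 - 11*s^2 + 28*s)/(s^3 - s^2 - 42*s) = (s - 4)/(s + 6)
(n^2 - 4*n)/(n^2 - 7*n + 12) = n/(n - 3)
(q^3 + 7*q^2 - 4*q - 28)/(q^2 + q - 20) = (q^3 + 7*q^2 - 4*q - 28)/(q^2 + q - 20)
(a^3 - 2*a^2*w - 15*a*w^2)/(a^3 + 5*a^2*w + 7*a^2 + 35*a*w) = (a^2 - 2*a*w - 15*w^2)/(a^2 + 5*a*w + 7*a + 35*w)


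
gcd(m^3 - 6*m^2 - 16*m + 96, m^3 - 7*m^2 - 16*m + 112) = m^2 - 16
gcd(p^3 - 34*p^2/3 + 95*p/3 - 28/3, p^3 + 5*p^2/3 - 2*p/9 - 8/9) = 1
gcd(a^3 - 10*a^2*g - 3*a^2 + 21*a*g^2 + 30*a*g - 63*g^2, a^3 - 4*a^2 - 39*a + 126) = a - 3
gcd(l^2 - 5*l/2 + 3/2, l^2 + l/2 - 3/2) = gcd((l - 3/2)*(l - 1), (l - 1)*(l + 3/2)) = l - 1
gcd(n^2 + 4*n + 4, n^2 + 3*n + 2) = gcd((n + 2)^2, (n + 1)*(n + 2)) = n + 2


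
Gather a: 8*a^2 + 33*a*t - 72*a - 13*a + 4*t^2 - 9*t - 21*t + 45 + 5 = 8*a^2 + a*(33*t - 85) + 4*t^2 - 30*t + 50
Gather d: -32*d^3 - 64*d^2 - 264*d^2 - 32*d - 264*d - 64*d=-32*d^3 - 328*d^2 - 360*d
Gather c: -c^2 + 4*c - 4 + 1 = -c^2 + 4*c - 3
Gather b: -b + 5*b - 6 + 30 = 4*b + 24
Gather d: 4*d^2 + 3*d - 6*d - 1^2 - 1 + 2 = 4*d^2 - 3*d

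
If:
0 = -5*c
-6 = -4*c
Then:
No Solution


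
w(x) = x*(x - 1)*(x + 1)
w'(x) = x*(x - 1) + x*(x + 1) + (x - 1)*(x + 1) = 3*x^2 - 1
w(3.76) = 49.40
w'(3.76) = 41.41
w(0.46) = -0.36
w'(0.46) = -0.37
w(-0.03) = 0.03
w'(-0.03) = -1.00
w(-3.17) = -28.69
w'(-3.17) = 29.15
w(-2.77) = -18.48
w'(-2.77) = 22.02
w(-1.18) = -0.46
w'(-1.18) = 3.18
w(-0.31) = 0.28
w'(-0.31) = -0.71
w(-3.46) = -37.96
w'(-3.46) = 34.91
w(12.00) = 1716.00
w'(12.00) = 431.00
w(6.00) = 210.00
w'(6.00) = 107.00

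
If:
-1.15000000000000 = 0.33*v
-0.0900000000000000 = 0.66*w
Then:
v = -3.48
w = -0.14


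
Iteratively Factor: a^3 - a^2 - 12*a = (a + 3)*(a^2 - 4*a) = (a - 4)*(a + 3)*(a)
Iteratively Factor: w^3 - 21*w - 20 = (w + 1)*(w^2 - w - 20) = (w + 1)*(w + 4)*(w - 5)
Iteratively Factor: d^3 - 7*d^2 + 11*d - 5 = (d - 1)*(d^2 - 6*d + 5) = (d - 1)^2*(d - 5)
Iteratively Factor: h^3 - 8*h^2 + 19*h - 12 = (h - 1)*(h^2 - 7*h + 12) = (h - 4)*(h - 1)*(h - 3)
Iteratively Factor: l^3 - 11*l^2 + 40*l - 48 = (l - 4)*(l^2 - 7*l + 12) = (l - 4)^2*(l - 3)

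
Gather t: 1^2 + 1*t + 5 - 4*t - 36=-3*t - 30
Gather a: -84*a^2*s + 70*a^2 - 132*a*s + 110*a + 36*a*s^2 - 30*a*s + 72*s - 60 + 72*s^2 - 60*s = a^2*(70 - 84*s) + a*(36*s^2 - 162*s + 110) + 72*s^2 + 12*s - 60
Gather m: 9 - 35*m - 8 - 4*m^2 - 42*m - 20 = -4*m^2 - 77*m - 19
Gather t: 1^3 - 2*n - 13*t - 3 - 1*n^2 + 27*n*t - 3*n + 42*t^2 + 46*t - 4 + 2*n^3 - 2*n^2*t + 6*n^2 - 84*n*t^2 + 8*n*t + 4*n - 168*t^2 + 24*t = 2*n^3 + 5*n^2 - n + t^2*(-84*n - 126) + t*(-2*n^2 + 35*n + 57) - 6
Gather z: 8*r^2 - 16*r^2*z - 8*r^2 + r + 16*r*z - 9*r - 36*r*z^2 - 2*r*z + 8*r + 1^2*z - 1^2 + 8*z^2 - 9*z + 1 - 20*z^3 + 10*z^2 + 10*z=-20*z^3 + z^2*(18 - 36*r) + z*(-16*r^2 + 14*r + 2)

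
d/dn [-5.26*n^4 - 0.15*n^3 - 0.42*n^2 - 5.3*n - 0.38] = -21.04*n^3 - 0.45*n^2 - 0.84*n - 5.3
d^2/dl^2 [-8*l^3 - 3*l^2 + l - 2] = -48*l - 6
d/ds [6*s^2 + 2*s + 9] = 12*s + 2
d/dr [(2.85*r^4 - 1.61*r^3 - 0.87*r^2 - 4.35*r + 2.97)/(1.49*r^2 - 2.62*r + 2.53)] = (8.493*r^5 - 24.7999*r^4 + 37.2784*r^3 - 3.459*r^2 - 13.2528*r - 3.2241)/(2.2201*r^4 - 7.8076*r^3 + 14.4038*r^2 - 13.2572*r + 6.4009)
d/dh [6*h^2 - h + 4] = 12*h - 1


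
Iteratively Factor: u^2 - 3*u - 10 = (u + 2)*(u - 5)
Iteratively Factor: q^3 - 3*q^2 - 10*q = (q - 5)*(q^2 + 2*q) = (q - 5)*(q + 2)*(q)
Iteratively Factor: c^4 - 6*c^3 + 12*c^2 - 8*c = (c - 2)*(c^3 - 4*c^2 + 4*c) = c*(c - 2)*(c^2 - 4*c + 4) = c*(c - 2)^2*(c - 2)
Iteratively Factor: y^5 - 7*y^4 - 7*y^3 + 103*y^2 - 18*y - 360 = (y + 3)*(y^4 - 10*y^3 + 23*y^2 + 34*y - 120) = (y - 3)*(y + 3)*(y^3 - 7*y^2 + 2*y + 40) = (y - 5)*(y - 3)*(y + 3)*(y^2 - 2*y - 8) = (y - 5)*(y - 3)*(y + 2)*(y + 3)*(y - 4)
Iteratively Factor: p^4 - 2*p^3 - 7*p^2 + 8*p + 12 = (p - 2)*(p^3 - 7*p - 6) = (p - 2)*(p + 2)*(p^2 - 2*p - 3) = (p - 2)*(p + 1)*(p + 2)*(p - 3)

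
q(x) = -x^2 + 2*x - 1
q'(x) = 2 - 2*x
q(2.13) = -1.28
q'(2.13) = -2.26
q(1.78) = -0.61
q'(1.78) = -1.56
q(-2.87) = -14.98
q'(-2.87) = 7.74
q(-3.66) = -21.72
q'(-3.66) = 9.32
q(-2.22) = -10.37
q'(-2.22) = 6.44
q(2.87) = -3.50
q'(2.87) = -3.74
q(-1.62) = -6.86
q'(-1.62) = 5.24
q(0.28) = -0.52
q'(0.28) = 1.44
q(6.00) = -25.00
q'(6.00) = -10.00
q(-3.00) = -16.00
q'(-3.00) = 8.00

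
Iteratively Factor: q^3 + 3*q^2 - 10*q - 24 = (q + 2)*(q^2 + q - 12) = (q + 2)*(q + 4)*(q - 3)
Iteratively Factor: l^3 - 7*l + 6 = (l + 3)*(l^2 - 3*l + 2) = (l - 1)*(l + 3)*(l - 2)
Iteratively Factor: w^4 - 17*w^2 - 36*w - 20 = (w - 5)*(w^3 + 5*w^2 + 8*w + 4) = (w - 5)*(w + 1)*(w^2 + 4*w + 4) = (w - 5)*(w + 1)*(w + 2)*(w + 2)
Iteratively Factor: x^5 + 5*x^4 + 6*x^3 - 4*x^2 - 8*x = (x + 2)*(x^4 + 3*x^3 - 4*x) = (x - 1)*(x + 2)*(x^3 + 4*x^2 + 4*x) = (x - 1)*(x + 2)^2*(x^2 + 2*x) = x*(x - 1)*(x + 2)^2*(x + 2)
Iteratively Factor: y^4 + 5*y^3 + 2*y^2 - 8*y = (y - 1)*(y^3 + 6*y^2 + 8*y) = (y - 1)*(y + 4)*(y^2 + 2*y) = y*(y - 1)*(y + 4)*(y + 2)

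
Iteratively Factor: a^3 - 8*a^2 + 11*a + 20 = (a - 5)*(a^2 - 3*a - 4) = (a - 5)*(a - 4)*(a + 1)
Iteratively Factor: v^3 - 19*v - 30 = (v + 2)*(v^2 - 2*v - 15) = (v - 5)*(v + 2)*(v + 3)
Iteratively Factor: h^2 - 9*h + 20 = (h - 5)*(h - 4)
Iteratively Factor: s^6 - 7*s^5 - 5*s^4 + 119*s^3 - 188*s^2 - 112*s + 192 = (s - 4)*(s^5 - 3*s^4 - 17*s^3 + 51*s^2 + 16*s - 48) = (s - 4)*(s + 4)*(s^4 - 7*s^3 + 11*s^2 + 7*s - 12) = (s - 4)*(s - 3)*(s + 4)*(s^3 - 4*s^2 - s + 4) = (s - 4)*(s - 3)*(s - 1)*(s + 4)*(s^2 - 3*s - 4) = (s - 4)^2*(s - 3)*(s - 1)*(s + 4)*(s + 1)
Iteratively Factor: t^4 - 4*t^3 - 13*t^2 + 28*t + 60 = (t - 3)*(t^3 - t^2 - 16*t - 20) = (t - 5)*(t - 3)*(t^2 + 4*t + 4) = (t - 5)*(t - 3)*(t + 2)*(t + 2)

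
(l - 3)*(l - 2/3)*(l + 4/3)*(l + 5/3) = l^4 - 2*l^3/3 - 61*l^2/9 - 58*l/27 + 40/9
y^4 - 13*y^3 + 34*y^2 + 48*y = y*(y - 8)*(y - 6)*(y + 1)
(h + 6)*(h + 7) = h^2 + 13*h + 42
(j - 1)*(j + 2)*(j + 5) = j^3 + 6*j^2 + 3*j - 10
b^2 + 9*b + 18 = (b + 3)*(b + 6)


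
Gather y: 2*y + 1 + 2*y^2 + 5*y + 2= 2*y^2 + 7*y + 3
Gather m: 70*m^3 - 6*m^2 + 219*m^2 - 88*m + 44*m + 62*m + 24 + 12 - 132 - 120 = 70*m^3 + 213*m^2 + 18*m - 216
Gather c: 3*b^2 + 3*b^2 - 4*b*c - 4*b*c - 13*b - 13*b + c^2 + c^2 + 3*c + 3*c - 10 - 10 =6*b^2 - 26*b + 2*c^2 + c*(6 - 8*b) - 20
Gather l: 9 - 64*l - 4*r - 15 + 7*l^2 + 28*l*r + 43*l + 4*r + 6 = 7*l^2 + l*(28*r - 21)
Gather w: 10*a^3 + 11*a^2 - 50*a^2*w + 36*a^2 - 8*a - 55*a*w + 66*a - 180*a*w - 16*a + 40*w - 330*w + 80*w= 10*a^3 + 47*a^2 + 42*a + w*(-50*a^2 - 235*a - 210)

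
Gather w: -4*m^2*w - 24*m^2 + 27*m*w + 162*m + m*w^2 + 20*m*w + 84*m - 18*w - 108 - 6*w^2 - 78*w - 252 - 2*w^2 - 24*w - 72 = -24*m^2 + 246*m + w^2*(m - 8) + w*(-4*m^2 + 47*m - 120) - 432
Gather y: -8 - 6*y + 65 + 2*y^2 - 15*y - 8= 2*y^2 - 21*y + 49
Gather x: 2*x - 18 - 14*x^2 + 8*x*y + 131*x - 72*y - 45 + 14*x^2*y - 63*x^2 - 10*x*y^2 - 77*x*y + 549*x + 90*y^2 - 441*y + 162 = x^2*(14*y - 77) + x*(-10*y^2 - 69*y + 682) + 90*y^2 - 513*y + 99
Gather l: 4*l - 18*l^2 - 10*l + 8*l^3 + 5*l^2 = 8*l^3 - 13*l^2 - 6*l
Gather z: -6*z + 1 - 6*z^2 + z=-6*z^2 - 5*z + 1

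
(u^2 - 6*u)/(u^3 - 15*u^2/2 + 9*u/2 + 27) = 2*u/(2*u^2 - 3*u - 9)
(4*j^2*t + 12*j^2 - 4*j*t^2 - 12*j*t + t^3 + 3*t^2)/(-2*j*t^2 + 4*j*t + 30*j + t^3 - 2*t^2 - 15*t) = (-2*j + t)/(t - 5)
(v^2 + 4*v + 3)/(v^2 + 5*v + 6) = (v + 1)/(v + 2)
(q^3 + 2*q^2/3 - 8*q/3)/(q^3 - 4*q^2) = (3*q^2 + 2*q - 8)/(3*q*(q - 4))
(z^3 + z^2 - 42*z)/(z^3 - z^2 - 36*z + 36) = z*(z + 7)/(z^2 + 5*z - 6)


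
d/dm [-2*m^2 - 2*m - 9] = -4*m - 2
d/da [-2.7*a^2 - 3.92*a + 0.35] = -5.4*a - 3.92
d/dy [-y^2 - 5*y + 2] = -2*y - 5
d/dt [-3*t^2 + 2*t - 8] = 2 - 6*t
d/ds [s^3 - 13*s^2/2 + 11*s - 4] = 3*s^2 - 13*s + 11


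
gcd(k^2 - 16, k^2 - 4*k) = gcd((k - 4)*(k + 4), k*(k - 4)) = k - 4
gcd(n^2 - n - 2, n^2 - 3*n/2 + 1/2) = 1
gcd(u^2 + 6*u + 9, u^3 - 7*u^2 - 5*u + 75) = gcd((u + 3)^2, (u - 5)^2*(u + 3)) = u + 3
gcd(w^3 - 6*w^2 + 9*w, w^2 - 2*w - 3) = w - 3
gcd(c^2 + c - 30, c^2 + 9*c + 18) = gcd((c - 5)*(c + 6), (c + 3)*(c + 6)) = c + 6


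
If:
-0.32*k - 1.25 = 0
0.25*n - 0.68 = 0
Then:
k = -3.91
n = 2.72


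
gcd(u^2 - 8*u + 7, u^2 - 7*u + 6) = u - 1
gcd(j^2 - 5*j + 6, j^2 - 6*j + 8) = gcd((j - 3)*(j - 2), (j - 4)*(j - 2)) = j - 2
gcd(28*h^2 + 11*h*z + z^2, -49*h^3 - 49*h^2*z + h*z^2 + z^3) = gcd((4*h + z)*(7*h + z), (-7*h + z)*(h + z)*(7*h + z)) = 7*h + z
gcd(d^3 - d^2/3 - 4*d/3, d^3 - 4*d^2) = d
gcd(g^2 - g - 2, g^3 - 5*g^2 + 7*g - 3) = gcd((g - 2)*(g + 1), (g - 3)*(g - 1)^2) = 1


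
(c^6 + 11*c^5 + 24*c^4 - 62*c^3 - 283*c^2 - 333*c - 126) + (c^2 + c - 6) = c^6 + 11*c^5 + 24*c^4 - 62*c^3 - 282*c^2 - 332*c - 132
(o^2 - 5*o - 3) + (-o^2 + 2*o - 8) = -3*o - 11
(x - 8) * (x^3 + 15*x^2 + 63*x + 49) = x^4 + 7*x^3 - 57*x^2 - 455*x - 392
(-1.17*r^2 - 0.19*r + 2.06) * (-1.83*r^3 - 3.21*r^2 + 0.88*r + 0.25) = 2.1411*r^5 + 4.1034*r^4 - 4.1895*r^3 - 7.0723*r^2 + 1.7653*r + 0.515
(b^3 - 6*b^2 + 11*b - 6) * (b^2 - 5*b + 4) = b^5 - 11*b^4 + 45*b^3 - 85*b^2 + 74*b - 24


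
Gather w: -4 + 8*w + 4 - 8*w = 0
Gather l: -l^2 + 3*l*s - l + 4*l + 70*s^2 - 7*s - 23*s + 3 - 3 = -l^2 + l*(3*s + 3) + 70*s^2 - 30*s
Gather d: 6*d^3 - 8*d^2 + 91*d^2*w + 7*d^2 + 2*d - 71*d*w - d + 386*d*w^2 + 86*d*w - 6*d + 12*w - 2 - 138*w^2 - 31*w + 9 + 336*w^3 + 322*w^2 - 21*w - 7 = 6*d^3 + d^2*(91*w - 1) + d*(386*w^2 + 15*w - 5) + 336*w^3 + 184*w^2 - 40*w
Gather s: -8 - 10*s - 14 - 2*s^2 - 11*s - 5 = -2*s^2 - 21*s - 27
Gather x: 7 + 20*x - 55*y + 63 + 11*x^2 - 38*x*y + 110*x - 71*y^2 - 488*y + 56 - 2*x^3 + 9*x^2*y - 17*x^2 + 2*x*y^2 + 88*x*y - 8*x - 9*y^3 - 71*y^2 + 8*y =-2*x^3 + x^2*(9*y - 6) + x*(2*y^2 + 50*y + 122) - 9*y^3 - 142*y^2 - 535*y + 126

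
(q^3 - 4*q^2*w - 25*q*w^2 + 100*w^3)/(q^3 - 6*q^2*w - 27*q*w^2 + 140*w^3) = (q - 5*w)/(q - 7*w)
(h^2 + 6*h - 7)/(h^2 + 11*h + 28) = (h - 1)/(h + 4)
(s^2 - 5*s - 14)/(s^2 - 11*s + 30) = (s^2 - 5*s - 14)/(s^2 - 11*s + 30)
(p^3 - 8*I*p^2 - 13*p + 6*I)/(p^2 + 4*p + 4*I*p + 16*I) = (p^3 - 8*I*p^2 - 13*p + 6*I)/(p^2 + 4*p*(1 + I) + 16*I)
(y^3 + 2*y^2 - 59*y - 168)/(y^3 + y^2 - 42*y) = (y^2 - 5*y - 24)/(y*(y - 6))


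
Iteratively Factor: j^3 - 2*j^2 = (j)*(j^2 - 2*j) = j^2*(j - 2)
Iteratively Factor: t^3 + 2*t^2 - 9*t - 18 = (t + 2)*(t^2 - 9) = (t - 3)*(t + 2)*(t + 3)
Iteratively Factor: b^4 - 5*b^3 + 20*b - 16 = (b - 2)*(b^3 - 3*b^2 - 6*b + 8) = (b - 2)*(b + 2)*(b^2 - 5*b + 4) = (b - 2)*(b - 1)*(b + 2)*(b - 4)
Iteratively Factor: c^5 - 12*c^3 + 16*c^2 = (c)*(c^4 - 12*c^2 + 16*c) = c^2*(c^3 - 12*c + 16) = c^2*(c + 4)*(c^2 - 4*c + 4) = c^2*(c - 2)*(c + 4)*(c - 2)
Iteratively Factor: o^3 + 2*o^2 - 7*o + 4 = (o - 1)*(o^2 + 3*o - 4) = (o - 1)*(o + 4)*(o - 1)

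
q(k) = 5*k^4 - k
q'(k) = 20*k^3 - 1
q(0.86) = 1.88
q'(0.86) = 11.72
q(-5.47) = 4481.77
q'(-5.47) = -3274.35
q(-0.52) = 0.89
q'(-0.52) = -3.81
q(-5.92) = 6147.17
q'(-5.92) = -4150.49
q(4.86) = 2784.57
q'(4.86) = 2294.83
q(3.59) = 826.93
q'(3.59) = 924.37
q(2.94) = 370.62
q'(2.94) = 507.24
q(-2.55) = 213.96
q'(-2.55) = -332.63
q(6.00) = 6474.00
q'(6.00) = 4319.00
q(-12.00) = 103692.00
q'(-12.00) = -34561.00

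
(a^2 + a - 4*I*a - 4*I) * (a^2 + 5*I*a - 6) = a^4 + a^3 + I*a^3 + 14*a^2 + I*a^2 + 14*a + 24*I*a + 24*I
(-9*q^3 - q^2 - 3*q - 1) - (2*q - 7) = -9*q^3 - q^2 - 5*q + 6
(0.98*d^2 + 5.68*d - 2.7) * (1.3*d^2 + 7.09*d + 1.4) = 1.274*d^4 + 14.3322*d^3 + 38.1332*d^2 - 11.191*d - 3.78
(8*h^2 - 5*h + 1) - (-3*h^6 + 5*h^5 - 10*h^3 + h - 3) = 3*h^6 - 5*h^5 + 10*h^3 + 8*h^2 - 6*h + 4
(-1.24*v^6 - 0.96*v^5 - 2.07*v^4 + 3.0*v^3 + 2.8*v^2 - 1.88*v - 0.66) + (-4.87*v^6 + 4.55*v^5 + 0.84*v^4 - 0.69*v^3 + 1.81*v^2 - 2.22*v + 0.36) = -6.11*v^6 + 3.59*v^5 - 1.23*v^4 + 2.31*v^3 + 4.61*v^2 - 4.1*v - 0.3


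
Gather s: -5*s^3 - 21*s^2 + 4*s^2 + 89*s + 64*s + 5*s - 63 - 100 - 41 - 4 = -5*s^3 - 17*s^2 + 158*s - 208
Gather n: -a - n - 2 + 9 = -a - n + 7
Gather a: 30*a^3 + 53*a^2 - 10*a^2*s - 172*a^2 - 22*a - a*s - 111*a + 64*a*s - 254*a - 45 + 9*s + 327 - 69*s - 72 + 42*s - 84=30*a^3 + a^2*(-10*s - 119) + a*(63*s - 387) - 18*s + 126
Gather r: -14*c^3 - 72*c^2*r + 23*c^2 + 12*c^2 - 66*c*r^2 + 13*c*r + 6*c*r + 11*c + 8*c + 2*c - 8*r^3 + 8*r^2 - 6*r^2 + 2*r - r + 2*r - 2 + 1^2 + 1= -14*c^3 + 35*c^2 + 21*c - 8*r^3 + r^2*(2 - 66*c) + r*(-72*c^2 + 19*c + 3)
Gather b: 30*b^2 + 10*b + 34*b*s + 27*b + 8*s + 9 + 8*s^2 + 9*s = 30*b^2 + b*(34*s + 37) + 8*s^2 + 17*s + 9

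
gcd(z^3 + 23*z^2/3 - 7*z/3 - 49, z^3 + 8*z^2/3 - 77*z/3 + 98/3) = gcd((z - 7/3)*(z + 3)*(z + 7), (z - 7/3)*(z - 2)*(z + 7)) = z^2 + 14*z/3 - 49/3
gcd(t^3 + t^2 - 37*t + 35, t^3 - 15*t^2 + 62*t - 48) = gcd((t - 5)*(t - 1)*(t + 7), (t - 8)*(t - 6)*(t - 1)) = t - 1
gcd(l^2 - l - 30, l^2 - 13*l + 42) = l - 6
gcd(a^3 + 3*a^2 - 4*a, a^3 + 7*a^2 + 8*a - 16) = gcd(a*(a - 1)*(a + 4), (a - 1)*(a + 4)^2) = a^2 + 3*a - 4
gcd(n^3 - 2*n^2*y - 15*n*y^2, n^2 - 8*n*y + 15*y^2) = -n + 5*y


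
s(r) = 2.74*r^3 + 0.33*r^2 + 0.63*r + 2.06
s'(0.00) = 0.63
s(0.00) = 2.06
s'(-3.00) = 72.63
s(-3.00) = -70.84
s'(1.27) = 14.73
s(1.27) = 9.00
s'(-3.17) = 81.14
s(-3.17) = -83.90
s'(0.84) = 6.98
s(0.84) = 4.45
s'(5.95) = 295.57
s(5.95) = 594.66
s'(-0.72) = 4.42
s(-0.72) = 0.75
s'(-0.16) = 0.73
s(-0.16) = 1.96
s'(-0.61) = 3.29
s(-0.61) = 1.18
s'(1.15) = 12.26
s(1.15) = 7.39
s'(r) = 8.22*r^2 + 0.66*r + 0.63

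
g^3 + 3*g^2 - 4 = (g - 1)*(g + 2)^2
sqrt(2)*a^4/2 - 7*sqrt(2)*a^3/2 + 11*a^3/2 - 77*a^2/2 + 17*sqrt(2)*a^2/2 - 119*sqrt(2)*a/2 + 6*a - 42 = (a - 7)*(a + 2*sqrt(2))*(a + 3*sqrt(2))*(sqrt(2)*a/2 + 1/2)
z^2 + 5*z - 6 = (z - 1)*(z + 6)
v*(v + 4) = v^2 + 4*v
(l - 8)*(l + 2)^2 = l^3 - 4*l^2 - 28*l - 32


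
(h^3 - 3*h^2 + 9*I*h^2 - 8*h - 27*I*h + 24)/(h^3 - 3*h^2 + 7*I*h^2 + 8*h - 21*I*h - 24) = (h + I)/(h - I)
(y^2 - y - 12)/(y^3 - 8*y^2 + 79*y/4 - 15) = 4*(y + 3)/(4*y^2 - 16*y + 15)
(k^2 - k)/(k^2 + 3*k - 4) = k/(k + 4)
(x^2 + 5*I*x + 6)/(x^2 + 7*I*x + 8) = (x + 6*I)/(x + 8*I)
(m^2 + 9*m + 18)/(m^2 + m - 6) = (m + 6)/(m - 2)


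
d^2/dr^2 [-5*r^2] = -10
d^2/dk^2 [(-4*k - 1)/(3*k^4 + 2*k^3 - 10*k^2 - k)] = 2*(-216*k^7 - 282*k^6 + 222*k^5 + 450*k^4 - 242*k^3 - 294*k^2 - 30*k - 1)/(k^3*(27*k^9 + 54*k^8 - 234*k^7 - 379*k^6 + 744*k^5 + 768*k^4 - 871*k^3 - 294*k^2 - 30*k - 1))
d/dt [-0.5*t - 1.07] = -0.500000000000000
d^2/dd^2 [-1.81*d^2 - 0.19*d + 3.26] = -3.62000000000000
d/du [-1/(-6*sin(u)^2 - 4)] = -6*sin(2*u)/(3*cos(2*u) - 7)^2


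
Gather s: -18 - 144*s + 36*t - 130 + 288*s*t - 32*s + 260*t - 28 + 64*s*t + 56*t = s*(352*t - 176) + 352*t - 176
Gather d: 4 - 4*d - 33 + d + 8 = -3*d - 21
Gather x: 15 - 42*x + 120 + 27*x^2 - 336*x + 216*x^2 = 243*x^2 - 378*x + 135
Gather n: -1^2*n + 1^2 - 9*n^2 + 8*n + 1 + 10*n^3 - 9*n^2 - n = 10*n^3 - 18*n^2 + 6*n + 2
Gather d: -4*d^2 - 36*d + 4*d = -4*d^2 - 32*d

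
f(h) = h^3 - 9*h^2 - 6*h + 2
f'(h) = 3*h^2 - 18*h - 6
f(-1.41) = -10.24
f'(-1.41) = 25.34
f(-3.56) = -135.82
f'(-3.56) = 96.10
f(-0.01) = 2.06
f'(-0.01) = -5.82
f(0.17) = 0.72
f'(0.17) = -8.97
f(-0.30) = 2.96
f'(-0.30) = -0.33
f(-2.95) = -84.29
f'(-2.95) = 73.21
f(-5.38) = -381.94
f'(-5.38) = 177.67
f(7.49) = -127.65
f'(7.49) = 27.48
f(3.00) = -70.00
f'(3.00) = -33.00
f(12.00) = 362.00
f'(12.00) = 210.00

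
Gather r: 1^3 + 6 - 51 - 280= -324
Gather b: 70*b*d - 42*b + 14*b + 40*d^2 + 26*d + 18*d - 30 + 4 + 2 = b*(70*d - 28) + 40*d^2 + 44*d - 24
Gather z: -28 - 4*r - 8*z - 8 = -4*r - 8*z - 36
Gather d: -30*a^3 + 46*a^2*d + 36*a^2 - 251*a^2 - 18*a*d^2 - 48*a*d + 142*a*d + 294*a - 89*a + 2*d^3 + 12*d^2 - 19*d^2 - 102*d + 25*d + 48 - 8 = -30*a^3 - 215*a^2 + 205*a + 2*d^3 + d^2*(-18*a - 7) + d*(46*a^2 + 94*a - 77) + 40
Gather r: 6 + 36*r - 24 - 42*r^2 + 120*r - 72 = -42*r^2 + 156*r - 90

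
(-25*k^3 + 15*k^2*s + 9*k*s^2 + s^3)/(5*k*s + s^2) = -5*k^2/s + 4*k + s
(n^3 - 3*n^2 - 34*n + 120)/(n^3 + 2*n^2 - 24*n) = (n - 5)/n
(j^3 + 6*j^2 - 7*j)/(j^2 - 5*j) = (j^2 + 6*j - 7)/(j - 5)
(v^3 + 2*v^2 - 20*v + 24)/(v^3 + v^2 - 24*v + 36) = (v - 2)/(v - 3)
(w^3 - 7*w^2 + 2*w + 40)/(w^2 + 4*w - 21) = (w^3 - 7*w^2 + 2*w + 40)/(w^2 + 4*w - 21)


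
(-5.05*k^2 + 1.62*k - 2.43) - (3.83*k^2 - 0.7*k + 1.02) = -8.88*k^2 + 2.32*k - 3.45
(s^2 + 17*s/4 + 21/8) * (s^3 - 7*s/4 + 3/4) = s^5 + 17*s^4/4 + 7*s^3/8 - 107*s^2/16 - 45*s/32 + 63/32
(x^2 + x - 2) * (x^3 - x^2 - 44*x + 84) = x^5 - 47*x^3 + 42*x^2 + 172*x - 168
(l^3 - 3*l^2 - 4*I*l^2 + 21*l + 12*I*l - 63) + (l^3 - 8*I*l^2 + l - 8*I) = 2*l^3 - 3*l^2 - 12*I*l^2 + 22*l + 12*I*l - 63 - 8*I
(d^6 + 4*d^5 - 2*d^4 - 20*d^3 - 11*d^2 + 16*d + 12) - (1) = d^6 + 4*d^5 - 2*d^4 - 20*d^3 - 11*d^2 + 16*d + 11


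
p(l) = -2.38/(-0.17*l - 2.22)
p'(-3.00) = -0.14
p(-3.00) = 1.39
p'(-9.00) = -0.85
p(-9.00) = 3.45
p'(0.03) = -0.08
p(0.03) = 1.07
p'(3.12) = -0.05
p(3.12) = 0.87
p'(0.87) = -0.07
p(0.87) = 1.01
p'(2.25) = -0.06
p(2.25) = 0.91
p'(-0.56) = -0.09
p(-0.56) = 1.12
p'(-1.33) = -0.10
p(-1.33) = 1.19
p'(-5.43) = -0.24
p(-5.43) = 1.84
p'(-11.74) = -8.05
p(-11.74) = 10.62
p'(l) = -0.4046/(-0.17*l - 2.22)^2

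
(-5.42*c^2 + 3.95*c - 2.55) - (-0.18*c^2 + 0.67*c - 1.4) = -5.24*c^2 + 3.28*c - 1.15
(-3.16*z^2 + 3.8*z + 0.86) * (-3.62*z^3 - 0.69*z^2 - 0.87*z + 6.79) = 11.4392*z^5 - 11.5756*z^4 - 2.986*z^3 - 25.3558*z^2 + 25.0538*z + 5.8394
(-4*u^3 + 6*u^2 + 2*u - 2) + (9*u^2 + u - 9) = -4*u^3 + 15*u^2 + 3*u - 11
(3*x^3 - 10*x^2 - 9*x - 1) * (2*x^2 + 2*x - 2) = 6*x^5 - 14*x^4 - 44*x^3 + 16*x + 2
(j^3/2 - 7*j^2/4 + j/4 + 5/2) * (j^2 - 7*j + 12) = j^5/2 - 21*j^4/4 + 37*j^3/2 - 81*j^2/4 - 29*j/2 + 30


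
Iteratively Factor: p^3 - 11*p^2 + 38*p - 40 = (p - 4)*(p^2 - 7*p + 10) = (p - 4)*(p - 2)*(p - 5)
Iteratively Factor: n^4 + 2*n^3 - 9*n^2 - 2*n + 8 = (n - 2)*(n^3 + 4*n^2 - n - 4) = (n - 2)*(n - 1)*(n^2 + 5*n + 4) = (n - 2)*(n - 1)*(n + 1)*(n + 4)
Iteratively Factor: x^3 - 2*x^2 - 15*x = (x)*(x^2 - 2*x - 15) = x*(x - 5)*(x + 3)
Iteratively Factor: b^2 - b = (b)*(b - 1)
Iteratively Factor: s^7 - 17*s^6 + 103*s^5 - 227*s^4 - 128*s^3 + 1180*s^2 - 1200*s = (s - 2)*(s^6 - 15*s^5 + 73*s^4 - 81*s^3 - 290*s^2 + 600*s) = s*(s - 2)*(s^5 - 15*s^4 + 73*s^3 - 81*s^2 - 290*s + 600) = s*(s - 4)*(s - 2)*(s^4 - 11*s^3 + 29*s^2 + 35*s - 150) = s*(s - 5)*(s - 4)*(s - 2)*(s^3 - 6*s^2 - s + 30) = s*(s - 5)*(s - 4)*(s - 3)*(s - 2)*(s^2 - 3*s - 10) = s*(s - 5)^2*(s - 4)*(s - 3)*(s - 2)*(s + 2)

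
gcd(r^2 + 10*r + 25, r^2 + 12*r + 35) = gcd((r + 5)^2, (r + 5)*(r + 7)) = r + 5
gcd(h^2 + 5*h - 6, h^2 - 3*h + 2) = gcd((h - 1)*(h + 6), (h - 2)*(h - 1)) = h - 1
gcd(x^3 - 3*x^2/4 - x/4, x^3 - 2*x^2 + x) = x^2 - x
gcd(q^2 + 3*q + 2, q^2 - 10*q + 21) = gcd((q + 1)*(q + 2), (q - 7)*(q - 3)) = 1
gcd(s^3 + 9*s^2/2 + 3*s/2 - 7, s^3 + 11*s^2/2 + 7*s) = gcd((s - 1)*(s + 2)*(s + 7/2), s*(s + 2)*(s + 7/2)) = s^2 + 11*s/2 + 7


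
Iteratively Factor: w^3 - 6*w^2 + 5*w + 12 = (w - 4)*(w^2 - 2*w - 3) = (w - 4)*(w + 1)*(w - 3)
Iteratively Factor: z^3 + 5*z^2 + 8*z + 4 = (z + 2)*(z^2 + 3*z + 2) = (z + 1)*(z + 2)*(z + 2)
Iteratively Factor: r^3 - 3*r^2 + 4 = (r - 2)*(r^2 - r - 2) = (r - 2)^2*(r + 1)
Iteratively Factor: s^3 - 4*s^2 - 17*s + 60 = (s + 4)*(s^2 - 8*s + 15) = (s - 3)*(s + 4)*(s - 5)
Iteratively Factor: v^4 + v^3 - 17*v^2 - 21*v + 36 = (v - 4)*(v^3 + 5*v^2 + 3*v - 9) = (v - 4)*(v - 1)*(v^2 + 6*v + 9) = (v - 4)*(v - 1)*(v + 3)*(v + 3)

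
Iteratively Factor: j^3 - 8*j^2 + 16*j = (j)*(j^2 - 8*j + 16) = j*(j - 4)*(j - 4)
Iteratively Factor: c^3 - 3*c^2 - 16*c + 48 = (c + 4)*(c^2 - 7*c + 12) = (c - 4)*(c + 4)*(c - 3)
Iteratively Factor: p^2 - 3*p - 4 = (p - 4)*(p + 1)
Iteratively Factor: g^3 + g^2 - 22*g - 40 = (g + 4)*(g^2 - 3*g - 10) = (g + 2)*(g + 4)*(g - 5)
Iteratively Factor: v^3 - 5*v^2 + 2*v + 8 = (v - 4)*(v^2 - v - 2) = (v - 4)*(v + 1)*(v - 2)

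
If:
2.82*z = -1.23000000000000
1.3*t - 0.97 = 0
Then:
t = 0.75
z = -0.44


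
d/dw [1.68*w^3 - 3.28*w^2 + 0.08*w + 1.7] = 5.04*w^2 - 6.56*w + 0.08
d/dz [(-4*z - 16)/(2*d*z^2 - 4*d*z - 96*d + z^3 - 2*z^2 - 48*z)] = 4*(-2*d*z^2 + 4*d*z + 96*d - z^3 + 2*z^2 + 48*z - (z + 4)*(-4*d*z + 4*d - 3*z^2 + 4*z + 48))/(-2*d*z^2 + 4*d*z + 96*d - z^3 + 2*z^2 + 48*z)^2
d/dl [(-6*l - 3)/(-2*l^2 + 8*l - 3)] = 6*(-2*l^2 - 2*l + 7)/(4*l^4 - 32*l^3 + 76*l^2 - 48*l + 9)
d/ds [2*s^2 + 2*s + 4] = 4*s + 2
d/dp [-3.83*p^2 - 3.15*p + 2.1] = -7.66*p - 3.15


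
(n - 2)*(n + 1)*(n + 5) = n^3 + 4*n^2 - 7*n - 10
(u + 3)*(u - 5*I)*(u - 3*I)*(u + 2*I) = u^4 + 3*u^3 - 6*I*u^3 + u^2 - 18*I*u^2 + 3*u - 30*I*u - 90*I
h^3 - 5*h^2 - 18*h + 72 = (h - 6)*(h - 3)*(h + 4)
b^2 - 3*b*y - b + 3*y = (b - 1)*(b - 3*y)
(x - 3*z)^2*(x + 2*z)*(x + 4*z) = x^4 - 19*x^2*z^2 + 6*x*z^3 + 72*z^4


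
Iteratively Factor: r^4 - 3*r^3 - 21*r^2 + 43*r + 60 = (r - 3)*(r^3 - 21*r - 20) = (r - 3)*(r + 1)*(r^2 - r - 20) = (r - 5)*(r - 3)*(r + 1)*(r + 4)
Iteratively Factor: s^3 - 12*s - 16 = (s + 2)*(s^2 - 2*s - 8) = (s + 2)^2*(s - 4)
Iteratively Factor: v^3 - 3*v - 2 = (v - 2)*(v^2 + 2*v + 1) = (v - 2)*(v + 1)*(v + 1)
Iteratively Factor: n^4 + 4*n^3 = (n)*(n^3 + 4*n^2) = n*(n + 4)*(n^2) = n^2*(n + 4)*(n)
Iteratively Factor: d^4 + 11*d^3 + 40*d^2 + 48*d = (d + 4)*(d^3 + 7*d^2 + 12*d) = d*(d + 4)*(d^2 + 7*d + 12) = d*(d + 3)*(d + 4)*(d + 4)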